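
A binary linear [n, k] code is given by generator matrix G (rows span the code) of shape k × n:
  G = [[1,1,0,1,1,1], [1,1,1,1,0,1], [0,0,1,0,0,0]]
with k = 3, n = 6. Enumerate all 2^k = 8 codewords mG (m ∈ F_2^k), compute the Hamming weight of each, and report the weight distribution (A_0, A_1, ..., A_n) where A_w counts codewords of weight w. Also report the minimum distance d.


Weight distribution: A_0 = 1, A_1 = 2, A_2 = 1, A_4 = 1, A_5 = 2, A_6 = 1. Minimum distance d = 1.

Enumerate all 2^3 = 8 messages m ∈ F_2^3.
For each, compute codeword c = mG in F_2^6, then tally its weight.
  m = 000 → c = 000000, weight = 0.
  m = 100 → c = 110111, weight = 5.
  m = 010 → c = 111101, weight = 5.
  m = 110 → c = 001010, weight = 2.
  m = 001 → c = 001000, weight = 1.
  m = 101 → c = 111111, weight = 6.
  m = 011 → c = 110101, weight = 4.
  m = 111 → c = 000010, weight = 1.
Tally weights:
  weight 0: 1 codewords.
  weight 1: 2 codewords.
  weight 2: 1 codewords.
  weight 4: 1 codewords.
  weight 5: 2 codewords.
  weight 6: 1 codewords.
Minimum distance d = smallest w > 0 with A_w > 0 = 1.
Sanity: Σ A_w = 8 = 2^3 = 8 ✓.


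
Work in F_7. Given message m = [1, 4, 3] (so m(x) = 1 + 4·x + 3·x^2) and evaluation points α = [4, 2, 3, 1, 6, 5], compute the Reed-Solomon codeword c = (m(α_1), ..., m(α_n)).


c = [2, 0, 5, 1, 0, 5]

Message polynomial: m(x) = 1 + 4·x + 3·x^2 (mod 7).
For each evaluation point α_i, compute m(α_i) mod 7:
  α_1 = 4: Horner steps 3 → 2 → 2, so m(4) = 2.
  α_2 = 2: Horner steps 3 → 3 → 0, so m(2) = 0.
  α_3 = 3: Horner steps 3 → 6 → 5, so m(3) = 5.
  α_4 = 1: Horner steps 3 → 0 → 1, so m(1) = 1.
  α_5 = 6: Horner steps 3 → 1 → 0, so m(6) = 0.
  α_6 = 5: Horner steps 3 → 5 → 5, so m(5) = 5.
Codeword c = [2, 0, 5, 1, 0, 5] ∈ F_7^6.


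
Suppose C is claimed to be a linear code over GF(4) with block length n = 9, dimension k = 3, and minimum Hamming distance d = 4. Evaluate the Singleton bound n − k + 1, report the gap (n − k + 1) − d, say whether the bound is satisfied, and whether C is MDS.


Singleton RHS = n − k + 1 = 7, slack = 3, bound satisfied, not MDS.

Singleton bound: d ≤ n − k + 1.
Here n = 9, k = 3, so n − k + 1 = 7.
Given d = 4, check d ≤ 7: YES.
Slack = (n − k + 1) − d = 3.
The code is NOT MDS (slack = 3 > 0).
Description: the claimed parameters are [9, 3, 4]_4; such a code would be non-MDS.


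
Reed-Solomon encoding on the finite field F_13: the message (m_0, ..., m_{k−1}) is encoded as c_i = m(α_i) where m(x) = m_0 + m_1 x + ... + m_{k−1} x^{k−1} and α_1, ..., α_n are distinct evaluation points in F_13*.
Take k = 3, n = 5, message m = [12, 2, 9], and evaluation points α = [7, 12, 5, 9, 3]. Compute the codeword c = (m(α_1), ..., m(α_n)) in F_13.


c = [12, 6, 0, 5, 8]

Message polynomial: m(x) = 12 + 2·x + 9·x^2 (mod 13).
For each evaluation point α_i, compute m(α_i) mod 13:
  α_1 = 7: Horner steps 9 → 0 → 12, so m(7) = 12.
  α_2 = 12: Horner steps 9 → 6 → 6, so m(12) = 6.
  α_3 = 5: Horner steps 9 → 8 → 0, so m(5) = 0.
  α_4 = 9: Horner steps 9 → 5 → 5, so m(9) = 5.
  α_5 = 3: Horner steps 9 → 3 → 8, so m(3) = 8.
Codeword c = [12, 6, 0, 5, 8] ∈ F_13^5.


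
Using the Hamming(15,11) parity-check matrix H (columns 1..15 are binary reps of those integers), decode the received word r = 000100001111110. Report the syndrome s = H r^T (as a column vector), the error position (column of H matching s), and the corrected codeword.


s = (0, 0, 1, 1)^T, error position = 3, corrected codeword c = 001100001111110

Compute s = H r^T mod 2 one row at a time:
  s_1 = 0 + 1 + 1 + 1 + 1 + 1 + 1 + 0 = 6 ≡ 0 (mod 2).
  s_2 = 1 + 0 + 0 + 0 + 1 + 1 + 1 + 0 = 4 ≡ 0 (mod 2).
  s_3 = 0 + 0 + 0 + 0 + 1 + 1 + 1 + 0 = 3 ≡ 1 (mod 2).
  s_4 = 0 + 0 + 0 + 0 + 1 + 1 + 1 + 0 = 3 ≡ 1 (mod 2).
s = (0, 0, 1, 1)^T — this equals column 3 of H (binary 0011), so error is at position 3.
Correct: flip bit 3 of r = 000100001111110 to get c = 001100001111110.


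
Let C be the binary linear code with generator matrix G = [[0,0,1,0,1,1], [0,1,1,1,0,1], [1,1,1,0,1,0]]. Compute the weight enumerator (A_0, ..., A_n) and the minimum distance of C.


Weight distribution: A_0 = 1, A_3 = 4, A_4 = 3. Minimum distance d = 3.

Enumerate all 2^3 = 8 messages m ∈ F_2^3.
For each, compute codeword c = mG in F_2^6, then tally its weight.
  m = 000 → c = 000000, weight = 0.
  m = 100 → c = 001011, weight = 3.
  m = 010 → c = 011101, weight = 4.
  m = 110 → c = 010110, weight = 3.
  m = 001 → c = 111010, weight = 4.
  m = 101 → c = 110001, weight = 3.
  m = 011 → c = 100111, weight = 4.
  m = 111 → c = 101100, weight = 3.
Tally weights:
  weight 0: 1 codewords.
  weight 3: 4 codewords.
  weight 4: 3 codewords.
Minimum distance d = smallest w > 0 with A_w > 0 = 3.
Sanity: Σ A_w = 8 = 2^3 = 8 ✓.


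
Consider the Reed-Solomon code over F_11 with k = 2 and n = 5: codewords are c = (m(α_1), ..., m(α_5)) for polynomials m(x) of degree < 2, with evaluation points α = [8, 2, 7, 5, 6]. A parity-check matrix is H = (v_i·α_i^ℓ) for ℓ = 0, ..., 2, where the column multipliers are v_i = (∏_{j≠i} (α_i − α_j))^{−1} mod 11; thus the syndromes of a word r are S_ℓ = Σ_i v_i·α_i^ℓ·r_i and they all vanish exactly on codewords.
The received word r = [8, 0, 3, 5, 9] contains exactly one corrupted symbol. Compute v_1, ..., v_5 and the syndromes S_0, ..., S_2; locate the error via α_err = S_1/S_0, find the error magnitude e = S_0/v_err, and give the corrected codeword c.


S = (3, 4, 9), error at position 4, error magnitude e = 1, c = [8, 0, 3, 4, 9].

Step 1: column multipliers v_i = (∏_{j≠i}(α_i − α_j))^{−1} mod 11.
  i = 1 (α = 8): (8−2)(8−7)(8−5)(8−6) = 6·1·3·2 = 36 ≡ 3, so v_1 = 3^{−1} = 4 (mod 11).
  i = 2 (α = 2): (2−8)(2−7)(2−5)(2−6) = (−6)·(−5)·(−3)·(−4) = 360 ≡ 8, so v_2 = 8^{−1} = 7 (mod 11).
  i = 3 (α = 7): (7−8)(7−2)(7−5)(7−6) = (−1)·5·2·1 = −10 ≡ 1, so v_3 = 1^{−1} = 1 (mod 11).
  i = 4 (α = 5): (5−8)(5−2)(5−7)(5−6) = (−3)·3·(−2)·(−1) = −18 ≡ 4, so v_4 = 4^{−1} = 3 (mod 11).
  i = 5 (α = 6): (6−8)(6−2)(6−7)(6−5) = (−2)·4·(−1)·1 = 8 ≡ 8, so v_5 = 8^{−1} = 7 (mod 11).
  v = [4, 7, 1, 3, 7].
Step 2: syndromes of r = [8, 0, 3, 5, 9] (all sums mod 11).
  S_0 = Σ v_i r_i = 4·8 + 7·0 + 1·3 + 3·5 + 7·9 = 113 ≡ 3.
  S_1 = Σ v_i α_i r_i = 4·8·8 + 7·2·0 + 1·7·3 + 3·5·5 + 7·6·9 = 730 ≡ 4.
  α_i^2 mod 11 = [9, 4, 5, 3, 3].
  S_2 = Σ v_i α_i^2 r_i = 4·9·8 + 7·4·0 + 1·5·3 + 3·3·5 + 7·3·9 = 537 ≡ 9.
  S = (3, 4, 9) ≠ 0, so r is not a codeword (an error is present).
Step 3: locate the error. For a single error e at position i, S_ℓ = v_i·e·α_i^ℓ, so α_err = S_1/S_0.
  S_0^{−1} = 3^{−1} = 4 (mod 11), so α_err = 4·4 = 16 ≡ 5 = α_4. Error position i = 4.
  Consistency check: S_2/S_1 = 9·3 = 27 ≡ 5 = α_err ✓ (single-error assumption holds).
Step 4: error magnitude e = S_0/v_4 = S_0·∏_{j≠4}(α_4 − α_j) = 3·4 = 12 ≡ 1 (mod 11).
Step 5: correct position 4: c_4 = r_4 − e = 5 − 1 ≡ 4 (mod 11). Hence c = [8, 0, 3, 4, 9].
  Check: interpolating c through the α_i gives m(x) = 1 + 5·x (degree < 2) with m(α_i) = c_i for every i, so c is indeed a codeword.


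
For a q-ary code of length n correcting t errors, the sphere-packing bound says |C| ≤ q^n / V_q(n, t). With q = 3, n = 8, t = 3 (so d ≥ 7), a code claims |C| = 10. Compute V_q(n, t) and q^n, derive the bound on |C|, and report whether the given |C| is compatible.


V_q(n, t) = 577, q^n = 6561, Hamming bound = 11, |C| = 10 ≤ bound (satisfied).

Step 1: Compute V_q(n, t) = Σ_{j=0}^3 C(n, j) (q−1)^j.
  j = 0: C(8,0)·(2)^0 = 1·1 = 1.
  j = 1: C(8,1)·(2)^1 = 8·2 = 16.
  j = 2: C(8,2)·(2)^2 = 28·4 = 112.
  j = 3: C(8,3)·(2)^3 = 56·8 = 448.
  V_q(n, t) = 1 + 16 + 112 + 448 = 577.
Step 2: q^n = 3^8 = 6561.
Step 3: Hamming bound ⌊q^n / V_q(n,t)⌋ = ⌊6561/577⌋ = 11.
Step 4: Compare |C| = 10 to 11: satisfied.
The claimed |C| lies below the Hamming bound.


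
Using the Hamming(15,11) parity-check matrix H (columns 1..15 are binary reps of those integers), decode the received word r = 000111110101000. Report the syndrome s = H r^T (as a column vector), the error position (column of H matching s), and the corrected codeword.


s = (1, 1, 1, 0)^T, error position = 14, corrected codeword c = 000111110101010

Compute s = H r^T mod 2 one row at a time:
  s_1 = 1 + 0 + 1 + 0 + 1 + 0 + 0 + 0 = 3 ≡ 1 (mod 2).
  s_2 = 1 + 1 + 1 + 1 + 1 + 0 + 0 + 0 = 5 ≡ 1 (mod 2).
  s_3 = 0 + 0 + 1 + 1 + 1 + 0 + 0 + 0 = 3 ≡ 1 (mod 2).
  s_4 = 0 + 0 + 1 + 1 + 0 + 0 + 0 + 0 = 2 ≡ 0 (mod 2).
s = (1, 1, 1, 0)^T — this equals column 14 of H (binary 1110), so error is at position 14.
Correct: flip bit 14 of r = 000111110101000 to get c = 000111110101010.


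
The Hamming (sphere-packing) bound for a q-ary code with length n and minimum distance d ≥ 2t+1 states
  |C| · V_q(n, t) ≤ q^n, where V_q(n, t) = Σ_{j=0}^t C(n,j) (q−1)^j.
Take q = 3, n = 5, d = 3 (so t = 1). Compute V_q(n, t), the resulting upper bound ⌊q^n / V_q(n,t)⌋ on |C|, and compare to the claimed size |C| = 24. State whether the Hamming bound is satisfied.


V_q(n, t) = 11, q^n = 243, Hamming bound = 22, |C| = 24 > bound (violated).

Step 1: Compute V_q(n, t) = Σ_{j=0}^1 C(n, j) (q−1)^j.
  j = 0: C(5,0)·(2)^0 = 1·1 = 1.
  j = 1: C(5,1)·(2)^1 = 5·2 = 10.
  V_q(n, t) = 1 + 10 = 11.
Step 2: q^n = 3^5 = 243.
Step 3: Hamming bound ⌊q^n / V_q(n,t)⌋ = ⌊243/11⌋ = 22.
Step 4: Compare |C| = 24 to 22: violated.
The claimed |C| lies above the Hamming bound, so no 3-ary code of length 5 with d ≥ 3 can have 24 codewords.


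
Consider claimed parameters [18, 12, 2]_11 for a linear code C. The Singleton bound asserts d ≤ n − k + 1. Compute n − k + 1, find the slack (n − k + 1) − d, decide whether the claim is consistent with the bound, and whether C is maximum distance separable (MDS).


Singleton RHS = n − k + 1 = 7, slack = 5, bound satisfied, not MDS.

Singleton bound: d ≤ n − k + 1.
Here n = 18, k = 12, so n − k + 1 = 7.
Given d = 2, check d ≤ 7: YES.
Slack = (n − k + 1) − d = 5.
The code is NOT MDS (slack = 5 > 0).
Description: the claimed parameters are [18, 12, 2]_11; such a code would be non-MDS.


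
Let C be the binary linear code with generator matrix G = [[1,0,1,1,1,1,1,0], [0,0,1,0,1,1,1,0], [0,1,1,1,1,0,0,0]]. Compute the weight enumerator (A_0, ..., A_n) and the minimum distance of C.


Weight distribution: A_0 = 1, A_2 = 1, A_4 = 5, A_6 = 1. Minimum distance d = 2.

Enumerate all 2^3 = 8 messages m ∈ F_2^3.
For each, compute codeword c = mG in F_2^8, then tally its weight.
  m = 000 → c = 00000000, weight = 0.
  m = 100 → c = 10111110, weight = 6.
  m = 010 → c = 00101110, weight = 4.
  m = 110 → c = 10010000, weight = 2.
  m = 001 → c = 01111000, weight = 4.
  m = 101 → c = 11000110, weight = 4.
  m = 011 → c = 01010110, weight = 4.
  m = 111 → c = 11101000, weight = 4.
Tally weights:
  weight 0: 1 codewords.
  weight 2: 1 codewords.
  weight 4: 5 codewords.
  weight 6: 1 codewords.
Minimum distance d = smallest w > 0 with A_w > 0 = 2.
Sanity: Σ A_w = 8 = 2^3 = 8 ✓.


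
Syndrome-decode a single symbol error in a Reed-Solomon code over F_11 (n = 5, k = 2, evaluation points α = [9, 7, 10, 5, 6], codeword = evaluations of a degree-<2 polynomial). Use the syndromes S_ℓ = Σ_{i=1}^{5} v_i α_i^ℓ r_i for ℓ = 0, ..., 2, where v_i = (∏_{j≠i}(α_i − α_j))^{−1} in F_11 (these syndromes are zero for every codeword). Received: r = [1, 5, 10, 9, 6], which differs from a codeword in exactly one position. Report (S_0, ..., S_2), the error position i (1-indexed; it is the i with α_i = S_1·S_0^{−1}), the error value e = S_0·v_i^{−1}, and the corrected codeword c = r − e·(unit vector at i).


S = (1, 6, 3), error at position 5, error magnitude e = 10, c = [1, 5, 10, 9, 7].

Step 1: column multipliers v_i = (∏_{j≠i}(α_i − α_j))^{−1} mod 11.
  i = 1 (α = 9): (9−7)(9−10)(9−5)(9−6) = 2·(−1)·4·3 = −24 ≡ 9, so v_1 = 9^{−1} = 5 (mod 11).
  i = 2 (α = 7): (7−9)(7−10)(7−5)(7−6) = (−2)·(−3)·2·1 = 12 ≡ 1, so v_2 = 1^{−1} = 1 (mod 11).
  i = 3 (α = 10): (10−9)(10−7)(10−5)(10−6) = 1·3·5·4 = 60 ≡ 5, so v_3 = 5^{−1} = 9 (mod 11).
  i = 4 (α = 5): (5−9)(5−7)(5−10)(5−6) = (−4)·(−2)·(−5)·(−1) = 40 ≡ 7, so v_4 = 7^{−1} = 8 (mod 11).
  i = 5 (α = 6): (6−9)(6−7)(6−10)(6−5) = (−3)·(−1)·(−4)·1 = −12 ≡ 10, so v_5 = 10^{−1} = 10 (mod 11).
  v = [5, 1, 9, 8, 10].
Step 2: syndromes of r = [1, 5, 10, 9, 6] (all sums mod 11).
  S_0 = Σ v_i r_i = 5·1 + 1·5 + 9·10 + 8·9 + 10·6 = 232 ≡ 1.
  S_1 = Σ v_i α_i r_i = 5·9·1 + 1·7·5 + 9·10·10 + 8·5·9 + 10·6·6 = 1700 ≡ 6.
  α_i^2 mod 11 = [4, 5, 1, 3, 3].
  S_2 = Σ v_i α_i^2 r_i = 5·4·1 + 1·5·5 + 9·1·10 + 8·3·9 + 10·3·6 = 531 ≡ 3.
  S = (1, 6, 3) ≠ 0, so r is not a codeword (an error is present).
Step 3: locate the error. For a single error e at position i, S_ℓ = v_i·e·α_i^ℓ, so α_err = S_1/S_0.
  S_0^{−1} = 1^{−1} = 1 (mod 11), so α_err = 6·1 = 6 ≡ 6 = α_5. Error position i = 5.
  Consistency check: S_2/S_1 = 3·2 = 6 ≡ 6 = α_err ✓ (single-error assumption holds).
Step 4: error magnitude e = S_0/v_5 = S_0·∏_{j≠5}(α_5 − α_j) = 1·10 = 10 ≡ 10 (mod 11).
Step 5: correct position 5: c_5 = r_5 − e = 6 − 10 ≡ 7 (mod 11). Hence c = [1, 5, 10, 9, 7].
  Check: interpolating c through the α_i gives m(x) = 8 + 9·x (degree < 2) with m(α_i) = c_i for every i, so c is indeed a codeword.


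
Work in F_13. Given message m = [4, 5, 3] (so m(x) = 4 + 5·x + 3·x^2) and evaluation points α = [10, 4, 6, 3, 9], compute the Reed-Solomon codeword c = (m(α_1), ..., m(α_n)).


c = [3, 7, 12, 7, 6]

Message polynomial: m(x) = 4 + 5·x + 3·x^2 (mod 13).
For each evaluation point α_i, compute m(α_i) mod 13:
  α_1 = 10: Horner steps 3 → 9 → 3, so m(10) = 3.
  α_2 = 4: Horner steps 3 → 4 → 7, so m(4) = 7.
  α_3 = 6: Horner steps 3 → 10 → 12, so m(6) = 12.
  α_4 = 3: Horner steps 3 → 1 → 7, so m(3) = 7.
  α_5 = 9: Horner steps 3 → 6 → 6, so m(9) = 6.
Codeword c = [3, 7, 12, 7, 6] ∈ F_13^5.


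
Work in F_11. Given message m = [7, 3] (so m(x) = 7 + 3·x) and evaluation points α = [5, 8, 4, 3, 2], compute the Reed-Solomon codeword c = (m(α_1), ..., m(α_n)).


c = [0, 9, 8, 5, 2]

Message polynomial: m(x) = 7 + 3·x (mod 11).
For each evaluation point α_i, compute m(α_i) mod 11:
  α_1 = 5: Horner steps 3 → 0, so m(5) = 0.
  α_2 = 8: Horner steps 3 → 9, so m(8) = 9.
  α_3 = 4: Horner steps 3 → 8, so m(4) = 8.
  α_4 = 3: Horner steps 3 → 5, so m(3) = 5.
  α_5 = 2: Horner steps 3 → 2, so m(2) = 2.
Codeword c = [0, 9, 8, 5, 2] ∈ F_11^5.


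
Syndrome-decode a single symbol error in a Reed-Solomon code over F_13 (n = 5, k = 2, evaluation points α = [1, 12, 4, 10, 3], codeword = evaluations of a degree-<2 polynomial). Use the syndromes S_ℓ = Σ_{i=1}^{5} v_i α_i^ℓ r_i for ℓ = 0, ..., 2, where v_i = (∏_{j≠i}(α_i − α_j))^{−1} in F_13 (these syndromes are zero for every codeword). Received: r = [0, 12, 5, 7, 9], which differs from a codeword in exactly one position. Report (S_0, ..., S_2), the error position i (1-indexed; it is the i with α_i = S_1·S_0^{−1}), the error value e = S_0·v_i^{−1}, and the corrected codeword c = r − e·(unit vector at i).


S = (1, 1, 1), error at position 1, error magnitude e = 9, c = [4, 12, 5, 7, 9].

Step 1: column multipliers v_i = (∏_{j≠i}(α_i − α_j))^{−1} mod 13.
  i = 1 (α = 1): (1−12)(1−4)(1−10)(1−3) = (−11)·(−3)·(−9)·(−2) = 594 ≡ 9, so v_1 = 9^{−1} = 3 (mod 13).
  i = 2 (α = 12): (12−1)(12−4)(12−10)(12−3) = 11·8·2·9 = 1584 ≡ 11, so v_2 = 11^{−1} = 6 (mod 13).
  i = 3 (α = 4): (4−1)(4−12)(4−10)(4−3) = 3·(−8)·(−6)·1 = 144 ≡ 1, so v_3 = 1^{−1} = 1 (mod 13).
  i = 4 (α = 10): (10−1)(10−12)(10−4)(10−3) = 9·(−2)·6·7 = −756 ≡ 11, so v_4 = 11^{−1} = 6 (mod 13).
  i = 5 (α = 3): (3−1)(3−12)(3−4)(3−10) = 2·(−9)·(−1)·(−7) = −126 ≡ 4, so v_5 = 4^{−1} = 10 (mod 13).
  v = [3, 6, 1, 6, 10].
Step 2: syndromes of r = [0, 12, 5, 7, 9] (all sums mod 13).
  S_0 = Σ v_i r_i = 3·0 + 6·12 + 1·5 + 6·7 + 10·9 = 209 ≡ 1.
  S_1 = Σ v_i α_i r_i = 3·1·0 + 6·12·12 + 1·4·5 + 6·10·7 + 10·3·9 = 1574 ≡ 1.
  α_i^2 mod 13 = [1, 1, 3, 9, 9].
  S_2 = Σ v_i α_i^2 r_i = 3·1·0 + 6·1·12 + 1·3·5 + 6·9·7 + 10·9·9 = 1275 ≡ 1.
  S = (1, 1, 1) ≠ 0, so r is not a codeword (an error is present).
Step 3: locate the error. For a single error e at position i, S_ℓ = v_i·e·α_i^ℓ, so α_err = S_1/S_0.
  S_0^{−1} = 1^{−1} = 1 (mod 13), so α_err = 1·1 = 1 ≡ 1 = α_1. Error position i = 1.
  Consistency check: S_2/S_1 = 1·1 = 1 ≡ 1 = α_err ✓ (single-error assumption holds).
Step 4: error magnitude e = S_0/v_1 = S_0·∏_{j≠1}(α_1 − α_j) = 1·9 = 9 ≡ 9 (mod 13).
Step 5: correct position 1: c_1 = r_1 − e = 0 − 9 ≡ 4 (mod 13). Hence c = [4, 12, 5, 7, 9].
  Check: interpolating c through the α_i gives m(x) = 8 + 9·x (degree < 2) with m(α_i) = c_i for every i, so c is indeed a codeword.


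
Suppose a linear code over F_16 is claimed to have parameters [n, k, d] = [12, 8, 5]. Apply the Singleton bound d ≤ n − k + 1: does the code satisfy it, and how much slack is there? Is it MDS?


Singleton RHS = n − k + 1 = 5, slack = 0, bound satisfied, MDS.

Singleton bound: d ≤ n − k + 1.
Here n = 12, k = 8, so n − k + 1 = 5.
Given d = 5, check d ≤ 5: YES.
Slack = (n − k + 1) − d = 0.
The code is MDS (slack = 0).
Description: the claimed parameters are [12, 8, 5]_16; such a code would be MDS (meets Singleton bound).


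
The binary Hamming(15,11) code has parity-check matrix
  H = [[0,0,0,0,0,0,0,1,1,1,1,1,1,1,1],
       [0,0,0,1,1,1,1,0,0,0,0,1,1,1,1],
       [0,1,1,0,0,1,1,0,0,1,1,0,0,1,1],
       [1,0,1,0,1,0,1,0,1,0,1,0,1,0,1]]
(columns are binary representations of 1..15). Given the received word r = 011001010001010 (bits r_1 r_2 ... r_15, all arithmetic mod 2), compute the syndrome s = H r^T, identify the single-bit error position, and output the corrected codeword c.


s = (1, 1, 0, 1)^T, error position = 13, corrected codeword c = 011001010001110

Compute s = H r^T mod 2 one row at a time:
  s_1 = 1 + 0 + 0 + 0 + 1 + 0 + 1 + 0 = 3 ≡ 1 (mod 2).
  s_2 = 0 + 0 + 1 + 0 + 1 + 0 + 1 + 0 = 3 ≡ 1 (mod 2).
  s_3 = 1 + 1 + 1 + 0 + 0 + 0 + 1 + 0 = 4 ≡ 0 (mod 2).
  s_4 = 0 + 1 + 0 + 0 + 0 + 0 + 0 + 0 = 1 ≡ 1 (mod 2).
s = (1, 1, 0, 1)^T — this equals column 13 of H (binary 1101), so error is at position 13.
Correct: flip bit 13 of r = 011001010001010 to get c = 011001010001110.


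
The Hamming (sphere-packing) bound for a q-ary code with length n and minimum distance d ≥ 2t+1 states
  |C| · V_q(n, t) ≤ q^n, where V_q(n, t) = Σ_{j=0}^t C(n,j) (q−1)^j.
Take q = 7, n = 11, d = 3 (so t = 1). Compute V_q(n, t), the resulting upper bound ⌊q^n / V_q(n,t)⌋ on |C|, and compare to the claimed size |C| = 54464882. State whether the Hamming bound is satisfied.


V_q(n, t) = 67, q^n = 1977326743, Hamming bound = 29512339, |C| = 54464882 > bound (violated).

Step 1: Compute V_q(n, t) = Σ_{j=0}^1 C(n, j) (q−1)^j.
  j = 0: C(11,0)·(6)^0 = 1·1 = 1.
  j = 1: C(11,1)·(6)^1 = 11·6 = 66.
  V_q(n, t) = 1 + 66 = 67.
Step 2: q^n = 7^11 = 1977326743.
Step 3: Hamming bound ⌊q^n / V_q(n,t)⌋ = ⌊1977326743/67⌋ = 29512339.
Step 4: Compare |C| = 54464882 to 29512339: violated.
The claimed |C| lies above the Hamming bound, so no 7-ary code of length 11 with d ≥ 3 can have 54464882 codewords.


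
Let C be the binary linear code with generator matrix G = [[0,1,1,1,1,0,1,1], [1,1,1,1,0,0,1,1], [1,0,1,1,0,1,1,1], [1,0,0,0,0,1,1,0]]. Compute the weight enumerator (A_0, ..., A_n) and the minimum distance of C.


Weight distribution: A_0 = 1, A_2 = 2, A_3 = 5, A_4 = 1, A_5 = 2, A_6 = 4, A_7 = 1. Minimum distance d = 2.

Enumerate all 2^4 = 16 messages m ∈ F_2^4.
For each, compute codeword c = mG in F_2^8, then tally its weight.
  m = 0000 → c = 00000000, weight = 0.
  m = 1000 → c = 01111011, weight = 6.
  m = 0100 → c = 11110011, weight = 6.
  m = 1100 → c = 10001000, weight = 2.
  m = 0010 → c = 10110111, weight = 6.
  m = 1010 → c = 11001100, weight = 4.
  m = 0110 → c = 01000100, weight = 2.
  m = 1110 → c = 00111111, weight = 6.
  m = 0001 → c = 10000110, weight = 3.
  m = 1001 → c = 11111101, weight = 7.
  m = 0101 → c = 01110101, weight = 5.
  m = 1101 → c = 00001110, weight = 3.
  m = 0011 → c = 00110001, weight = 3.
  m = 1011 → c = 01001010, weight = 3.
  m = 0111 → c = 11000010, weight = 3.
  m = 1111 → c = 10111001, weight = 5.
Tally weights:
  weight 0: 1 codewords.
  weight 2: 2 codewords.
  weight 3: 5 codewords.
  weight 4: 1 codewords.
  weight 5: 2 codewords.
  weight 6: 4 codewords.
  weight 7: 1 codewords.
Minimum distance d = smallest w > 0 with A_w > 0 = 2.
Sanity: Σ A_w = 16 = 2^4 = 16 ✓.


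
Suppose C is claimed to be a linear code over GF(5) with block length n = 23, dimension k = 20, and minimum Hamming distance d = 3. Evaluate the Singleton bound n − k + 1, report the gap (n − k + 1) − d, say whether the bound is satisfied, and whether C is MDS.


Singleton RHS = n − k + 1 = 4, slack = 1, bound satisfied, not MDS.

Singleton bound: d ≤ n − k + 1.
Here n = 23, k = 20, so n − k + 1 = 4.
Given d = 3, check d ≤ 4: YES.
Slack = (n − k + 1) − d = 1.
The code is NOT MDS (slack = 1 > 0).
Description: the claimed parameters are [23, 20, 3]_5; such a code would be non-MDS.


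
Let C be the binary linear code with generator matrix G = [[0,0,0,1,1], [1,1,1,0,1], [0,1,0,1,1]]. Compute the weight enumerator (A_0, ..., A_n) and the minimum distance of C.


Weight distribution: A_0 = 1, A_1 = 1, A_2 = 1, A_3 = 3, A_4 = 2. Minimum distance d = 1.

Enumerate all 2^3 = 8 messages m ∈ F_2^3.
For each, compute codeword c = mG in F_2^5, then tally its weight.
  m = 000 → c = 00000, weight = 0.
  m = 100 → c = 00011, weight = 2.
  m = 010 → c = 11101, weight = 4.
  m = 110 → c = 11110, weight = 4.
  m = 001 → c = 01011, weight = 3.
  m = 101 → c = 01000, weight = 1.
  m = 011 → c = 10110, weight = 3.
  m = 111 → c = 10101, weight = 3.
Tally weights:
  weight 0: 1 codewords.
  weight 1: 1 codewords.
  weight 2: 1 codewords.
  weight 3: 3 codewords.
  weight 4: 2 codewords.
Minimum distance d = smallest w > 0 with A_w > 0 = 1.
Sanity: Σ A_w = 8 = 2^3 = 8 ✓.


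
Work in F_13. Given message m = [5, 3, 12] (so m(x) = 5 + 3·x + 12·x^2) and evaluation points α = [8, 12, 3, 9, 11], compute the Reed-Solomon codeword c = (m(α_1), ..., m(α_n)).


c = [4, 1, 5, 3, 8]

Message polynomial: m(x) = 5 + 3·x + 12·x^2 (mod 13).
For each evaluation point α_i, compute m(α_i) mod 13:
  α_1 = 8: Horner steps 12 → 8 → 4, so m(8) = 4.
  α_2 = 12: Horner steps 12 → 4 → 1, so m(12) = 1.
  α_3 = 3: Horner steps 12 → 0 → 5, so m(3) = 5.
  α_4 = 9: Horner steps 12 → 7 → 3, so m(9) = 3.
  α_5 = 11: Horner steps 12 → 5 → 8, so m(11) = 8.
Codeword c = [4, 1, 5, 3, 8] ∈ F_13^5.


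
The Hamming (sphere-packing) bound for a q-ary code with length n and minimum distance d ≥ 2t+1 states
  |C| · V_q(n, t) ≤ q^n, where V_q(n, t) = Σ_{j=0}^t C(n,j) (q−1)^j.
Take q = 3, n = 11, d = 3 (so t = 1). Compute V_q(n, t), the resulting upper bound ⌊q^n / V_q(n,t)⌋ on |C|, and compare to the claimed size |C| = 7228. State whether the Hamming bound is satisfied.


V_q(n, t) = 23, q^n = 177147, Hamming bound = 7702, |C| = 7228 ≤ bound (satisfied).

Step 1: Compute V_q(n, t) = Σ_{j=0}^1 C(n, j) (q−1)^j.
  j = 0: C(11,0)·(2)^0 = 1·1 = 1.
  j = 1: C(11,1)·(2)^1 = 11·2 = 22.
  V_q(n, t) = 1 + 22 = 23.
Step 2: q^n = 3^11 = 177147.
Step 3: Hamming bound ⌊q^n / V_q(n,t)⌋ = ⌊177147/23⌋ = 7702.
Step 4: Compare |C| = 7228 to 7702: satisfied.
The claimed |C| lies below the Hamming bound.


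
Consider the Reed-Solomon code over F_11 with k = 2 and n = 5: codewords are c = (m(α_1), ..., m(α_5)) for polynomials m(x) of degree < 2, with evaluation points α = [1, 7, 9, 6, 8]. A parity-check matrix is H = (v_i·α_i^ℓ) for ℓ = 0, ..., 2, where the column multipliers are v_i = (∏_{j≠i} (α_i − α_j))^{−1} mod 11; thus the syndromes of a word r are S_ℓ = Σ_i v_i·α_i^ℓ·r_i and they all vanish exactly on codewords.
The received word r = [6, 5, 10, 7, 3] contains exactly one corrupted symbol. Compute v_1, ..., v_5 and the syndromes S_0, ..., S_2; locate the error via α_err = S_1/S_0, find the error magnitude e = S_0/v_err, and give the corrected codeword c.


S = (5, 1, 9), error at position 3, error magnitude e = 9, c = [6, 5, 1, 7, 3].

Step 1: column multipliers v_i = (∏_{j≠i}(α_i − α_j))^{−1} mod 11.
  i = 1 (α = 1): (1−7)(1−9)(1−6)(1−8) = (−6)·(−8)·(−5)·(−7) = 1680 ≡ 8, so v_1 = 8^{−1} = 7 (mod 11).
  i = 2 (α = 7): (7−1)(7−9)(7−6)(7−8) = 6·(−2)·1·(−1) = 12 ≡ 1, so v_2 = 1^{−1} = 1 (mod 11).
  i = 3 (α = 9): (9−1)(9−7)(9−6)(9−8) = 8·2·3·1 = 48 ≡ 4, so v_3 = 4^{−1} = 3 (mod 11).
  i = 4 (α = 6): (6−1)(6−7)(6−9)(6−8) = 5·(−1)·(−3)·(−2) = −30 ≡ 3, so v_4 = 3^{−1} = 4 (mod 11).
  i = 5 (α = 8): (8−1)(8−7)(8−9)(8−6) = 7·1·(−1)·2 = −14 ≡ 8, so v_5 = 8^{−1} = 7 (mod 11).
  v = [7, 1, 3, 4, 7].
Step 2: syndromes of r = [6, 5, 10, 7, 3] (all sums mod 11).
  S_0 = Σ v_i r_i = 7·6 + 1·5 + 3·10 + 4·7 + 7·3 = 126 ≡ 5.
  S_1 = Σ v_i α_i r_i = 7·1·6 + 1·7·5 + 3·9·10 + 4·6·7 + 7·8·3 = 683 ≡ 1.
  α_i^2 mod 11 = [1, 5, 4, 3, 9].
  S_2 = Σ v_i α_i^2 r_i = 7·1·6 + 1·5·5 + 3·4·10 + 4·3·7 + 7·9·3 = 460 ≡ 9.
  S = (5, 1, 9) ≠ 0, so r is not a codeword (an error is present).
Step 3: locate the error. For a single error e at position i, S_ℓ = v_i·e·α_i^ℓ, so α_err = S_1/S_0.
  S_0^{−1} = 5^{−1} = 9 (mod 11), so α_err = 1·9 = 9 ≡ 9 = α_3. Error position i = 3.
  Consistency check: S_2/S_1 = 9·1 = 9 ≡ 9 = α_err ✓ (single-error assumption holds).
Step 4: error magnitude e = S_0/v_3 = S_0·∏_{j≠3}(α_3 − α_j) = 5·4 = 20 ≡ 9 (mod 11).
Step 5: correct position 3: c_3 = r_3 − e = 10 − 9 ≡ 1 (mod 11). Hence c = [6, 5, 1, 7, 3].
  Check: interpolating c through the α_i gives m(x) = 8 + 9·x (degree < 2) with m(α_i) = c_i for every i, so c is indeed a codeword.


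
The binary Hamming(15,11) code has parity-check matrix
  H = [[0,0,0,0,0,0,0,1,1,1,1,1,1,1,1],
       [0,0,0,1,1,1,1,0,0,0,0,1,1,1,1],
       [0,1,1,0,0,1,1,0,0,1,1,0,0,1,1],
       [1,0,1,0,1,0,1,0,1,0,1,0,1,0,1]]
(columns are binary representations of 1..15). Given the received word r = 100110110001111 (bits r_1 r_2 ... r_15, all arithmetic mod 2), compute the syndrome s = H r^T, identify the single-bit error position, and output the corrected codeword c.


s = (1, 1, 1, 1)^T, error position = 15, corrected codeword c = 100110110001110

Compute s = H r^T mod 2 one row at a time:
  s_1 = 1 + 0 + 0 + 0 + 1 + 1 + 1 + 1 = 5 ≡ 1 (mod 2).
  s_2 = 1 + 1 + 0 + 1 + 1 + 1 + 1 + 1 = 7 ≡ 1 (mod 2).
  s_3 = 0 + 0 + 0 + 1 + 0 + 0 + 1 + 1 = 3 ≡ 1 (mod 2).
  s_4 = 1 + 0 + 1 + 1 + 0 + 0 + 1 + 1 = 5 ≡ 1 (mod 2).
s = (1, 1, 1, 1)^T — this equals column 15 of H (binary 1111), so error is at position 15.
Correct: flip bit 15 of r = 100110110001111 to get c = 100110110001110.


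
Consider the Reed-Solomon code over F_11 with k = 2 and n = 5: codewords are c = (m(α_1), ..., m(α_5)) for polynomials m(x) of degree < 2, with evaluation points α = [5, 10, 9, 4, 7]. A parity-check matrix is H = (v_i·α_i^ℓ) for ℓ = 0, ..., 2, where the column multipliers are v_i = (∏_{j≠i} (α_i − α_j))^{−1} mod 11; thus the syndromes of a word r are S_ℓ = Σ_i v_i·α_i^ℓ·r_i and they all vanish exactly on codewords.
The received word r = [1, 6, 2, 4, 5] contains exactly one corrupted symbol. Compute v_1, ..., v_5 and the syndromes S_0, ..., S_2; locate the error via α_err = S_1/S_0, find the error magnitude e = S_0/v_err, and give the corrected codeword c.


S = (1, 5, 3), error at position 1, error magnitude e = 4, c = [8, 6, 2, 4, 5].

Step 1: column multipliers v_i = (∏_{j≠i}(α_i − α_j))^{−1} mod 11.
  i = 1 (α = 5): (5−10)(5−9)(5−4)(5−7) = (−5)·(−4)·1·(−2) = −40 ≡ 4, so v_1 = 4^{−1} = 3 (mod 11).
  i = 2 (α = 10): (10−5)(10−9)(10−4)(10−7) = 5·1·6·3 = 90 ≡ 2, so v_2 = 2^{−1} = 6 (mod 11).
  i = 3 (α = 9): (9−5)(9−10)(9−4)(9−7) = 4·(−1)·5·2 = −40 ≡ 4, so v_3 = 4^{−1} = 3 (mod 11).
  i = 4 (α = 4): (4−5)(4−10)(4−9)(4−7) = (−1)·(−6)·(−5)·(−3) = 90 ≡ 2, so v_4 = 2^{−1} = 6 (mod 11).
  i = 5 (α = 7): (7−5)(7−10)(7−9)(7−4) = 2·(−3)·(−2)·3 = 36 ≡ 3, so v_5 = 3^{−1} = 4 (mod 11).
  v = [3, 6, 3, 6, 4].
Step 2: syndromes of r = [1, 6, 2, 4, 5] (all sums mod 11).
  S_0 = Σ v_i r_i = 3·1 + 6·6 + 3·2 + 6·4 + 4·5 = 89 ≡ 1.
  S_1 = Σ v_i α_i r_i = 3·5·1 + 6·10·6 + 3·9·2 + 6·4·4 + 4·7·5 = 665 ≡ 5.
  α_i^2 mod 11 = [3, 1, 4, 5, 5].
  S_2 = Σ v_i α_i^2 r_i = 3·3·1 + 6·1·6 + 3·4·2 + 6·5·4 + 4·5·5 = 289 ≡ 3.
  S = (1, 5, 3) ≠ 0, so r is not a codeword (an error is present).
Step 3: locate the error. For a single error e at position i, S_ℓ = v_i·e·α_i^ℓ, so α_err = S_1/S_0.
  S_0^{−1} = 1^{−1} = 1 (mod 11), so α_err = 5·1 = 5 ≡ 5 = α_1. Error position i = 1.
  Consistency check: S_2/S_1 = 3·9 = 27 ≡ 5 = α_err ✓ (single-error assumption holds).
Step 4: error magnitude e = S_0/v_1 = S_0·∏_{j≠1}(α_1 − α_j) = 1·4 = 4 ≡ 4 (mod 11).
Step 5: correct position 1: c_1 = r_1 − e = 1 − 4 ≡ 8 (mod 11). Hence c = [8, 6, 2, 4, 5].
  Check: interpolating c through the α_i gives m(x) = 10 + 4·x (degree < 2) with m(α_i) = c_i for every i, so c is indeed a codeword.


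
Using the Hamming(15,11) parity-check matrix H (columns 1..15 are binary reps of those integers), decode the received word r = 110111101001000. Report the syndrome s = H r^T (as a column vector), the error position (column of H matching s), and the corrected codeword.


s = (0, 1, 1, 0)^T, error position = 6, corrected codeword c = 110110101001000

Compute s = H r^T mod 2 one row at a time:
  s_1 = 0 + 1 + 0 + 0 + 1 + 0 + 0 + 0 = 2 ≡ 0 (mod 2).
  s_2 = 1 + 1 + 1 + 1 + 1 + 0 + 0 + 0 = 5 ≡ 1 (mod 2).
  s_3 = 1 + 0 + 1 + 1 + 0 + 0 + 0 + 0 = 3 ≡ 1 (mod 2).
  s_4 = 1 + 0 + 1 + 1 + 1 + 0 + 0 + 0 = 4 ≡ 0 (mod 2).
s = (0, 1, 1, 0)^T — this equals column 6 of H (binary 0110), so error is at position 6.
Correct: flip bit 6 of r = 110111101001000 to get c = 110110101001000.


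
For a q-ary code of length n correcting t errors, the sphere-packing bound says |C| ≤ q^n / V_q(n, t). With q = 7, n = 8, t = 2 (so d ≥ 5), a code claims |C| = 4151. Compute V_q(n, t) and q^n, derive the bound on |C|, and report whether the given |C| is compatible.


V_q(n, t) = 1057, q^n = 5764801, Hamming bound = 5453, |C| = 4151 ≤ bound (satisfied).

Step 1: Compute V_q(n, t) = Σ_{j=0}^2 C(n, j) (q−1)^j.
  j = 0: C(8,0)·(6)^0 = 1·1 = 1.
  j = 1: C(8,1)·(6)^1 = 8·6 = 48.
  j = 2: C(8,2)·(6)^2 = 28·36 = 1008.
  V_q(n, t) = 1 + 48 + 1008 = 1057.
Step 2: q^n = 7^8 = 5764801.
Step 3: Hamming bound ⌊q^n / V_q(n,t)⌋ = ⌊5764801/1057⌋ = 5453.
Step 4: Compare |C| = 4151 to 5453: satisfied.
The claimed |C| lies below the Hamming bound.


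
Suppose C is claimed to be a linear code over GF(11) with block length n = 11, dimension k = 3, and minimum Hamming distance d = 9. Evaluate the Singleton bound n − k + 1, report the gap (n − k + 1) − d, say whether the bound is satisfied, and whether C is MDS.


Singleton RHS = n − k + 1 = 9, slack = 0, bound satisfied, MDS.

Singleton bound: d ≤ n − k + 1.
Here n = 11, k = 3, so n − k + 1 = 9.
Given d = 9, check d ≤ 9: YES.
Slack = (n − k + 1) − d = 0.
The code is MDS (slack = 0).
Description: the claimed parameters are [11, 3, 9]_11; such a code would be MDS (meets Singleton bound).


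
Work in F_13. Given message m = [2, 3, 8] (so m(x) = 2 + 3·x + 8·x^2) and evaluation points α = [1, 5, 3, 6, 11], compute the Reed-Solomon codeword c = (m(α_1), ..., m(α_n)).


c = [0, 9, 5, 9, 2]

Message polynomial: m(x) = 2 + 3·x + 8·x^2 (mod 13).
For each evaluation point α_i, compute m(α_i) mod 13:
  α_1 = 1: Horner steps 8 → 11 → 0, so m(1) = 0.
  α_2 = 5: Horner steps 8 → 4 → 9, so m(5) = 9.
  α_3 = 3: Horner steps 8 → 1 → 5, so m(3) = 5.
  α_4 = 6: Horner steps 8 → 12 → 9, so m(6) = 9.
  α_5 = 11: Horner steps 8 → 0 → 2, so m(11) = 2.
Codeword c = [0, 9, 5, 9, 2] ∈ F_13^5.


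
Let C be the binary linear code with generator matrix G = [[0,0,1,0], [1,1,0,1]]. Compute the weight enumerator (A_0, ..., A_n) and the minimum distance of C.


Weight distribution: A_0 = 1, A_1 = 1, A_3 = 1, A_4 = 1. Minimum distance d = 1.

Enumerate all 2^2 = 4 messages m ∈ F_2^2.
For each, compute codeword c = mG in F_2^4, then tally its weight.
  m = 00 → c = 0000, weight = 0.
  m = 10 → c = 0010, weight = 1.
  m = 01 → c = 1101, weight = 3.
  m = 11 → c = 1111, weight = 4.
Tally weights:
  weight 0: 1 codewords.
  weight 1: 1 codewords.
  weight 3: 1 codewords.
  weight 4: 1 codewords.
Minimum distance d = smallest w > 0 with A_w > 0 = 1.
Sanity: Σ A_w = 4 = 2^2 = 4 ✓.


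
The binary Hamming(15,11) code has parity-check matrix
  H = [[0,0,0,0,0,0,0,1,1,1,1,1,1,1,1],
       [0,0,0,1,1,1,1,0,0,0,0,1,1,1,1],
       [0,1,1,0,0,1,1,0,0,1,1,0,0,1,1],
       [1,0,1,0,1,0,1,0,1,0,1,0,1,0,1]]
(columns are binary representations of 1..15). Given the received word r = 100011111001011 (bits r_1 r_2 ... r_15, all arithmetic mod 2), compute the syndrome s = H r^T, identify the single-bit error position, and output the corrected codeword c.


s = (1, 0, 0, 1)^T, error position = 9, corrected codeword c = 100011110001011

Compute s = H r^T mod 2 one row at a time:
  s_1 = 1 + 1 + 0 + 0 + 1 + 0 + 1 + 1 = 5 ≡ 1 (mod 2).
  s_2 = 0 + 1 + 1 + 1 + 1 + 0 + 1 + 1 = 6 ≡ 0 (mod 2).
  s_3 = 0 + 0 + 1 + 1 + 0 + 0 + 1 + 1 = 4 ≡ 0 (mod 2).
  s_4 = 1 + 0 + 1 + 1 + 1 + 0 + 0 + 1 = 5 ≡ 1 (mod 2).
s = (1, 0, 0, 1)^T — this equals column 9 of H (binary 1001), so error is at position 9.
Correct: flip bit 9 of r = 100011111001011 to get c = 100011110001011.


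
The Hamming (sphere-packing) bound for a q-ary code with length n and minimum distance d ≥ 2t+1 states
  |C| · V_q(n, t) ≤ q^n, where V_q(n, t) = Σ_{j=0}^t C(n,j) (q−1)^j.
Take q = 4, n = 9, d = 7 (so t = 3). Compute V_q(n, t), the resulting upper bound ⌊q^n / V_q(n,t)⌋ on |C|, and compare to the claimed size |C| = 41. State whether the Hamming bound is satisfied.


V_q(n, t) = 2620, q^n = 262144, Hamming bound = 100, |C| = 41 ≤ bound (satisfied).

Step 1: Compute V_q(n, t) = Σ_{j=0}^3 C(n, j) (q−1)^j.
  j = 0: C(9,0)·(3)^0 = 1·1 = 1.
  j = 1: C(9,1)·(3)^1 = 9·3 = 27.
  j = 2: C(9,2)·(3)^2 = 36·9 = 324.
  j = 3: C(9,3)·(3)^3 = 84·27 = 2268.
  V_q(n, t) = 1 + 27 + 324 + 2268 = 2620.
Step 2: q^n = 4^9 = 262144.
Step 3: Hamming bound ⌊q^n / V_q(n,t)⌋ = ⌊262144/2620⌋ = 100.
Step 4: Compare |C| = 41 to 100: satisfied.
The claimed |C| lies below the Hamming bound.


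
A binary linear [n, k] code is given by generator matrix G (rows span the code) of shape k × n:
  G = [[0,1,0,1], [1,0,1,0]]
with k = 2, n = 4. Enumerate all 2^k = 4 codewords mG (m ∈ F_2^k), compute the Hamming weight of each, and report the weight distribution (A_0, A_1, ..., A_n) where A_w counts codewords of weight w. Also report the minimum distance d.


Weight distribution: A_0 = 1, A_2 = 2, A_4 = 1. Minimum distance d = 2.

Enumerate all 2^2 = 4 messages m ∈ F_2^2.
For each, compute codeword c = mG in F_2^4, then tally its weight.
  m = 00 → c = 0000, weight = 0.
  m = 10 → c = 0101, weight = 2.
  m = 01 → c = 1010, weight = 2.
  m = 11 → c = 1111, weight = 4.
Tally weights:
  weight 0: 1 codewords.
  weight 2: 2 codewords.
  weight 4: 1 codewords.
Minimum distance d = smallest w > 0 with A_w > 0 = 2.
Sanity: Σ A_w = 4 = 2^2 = 4 ✓.


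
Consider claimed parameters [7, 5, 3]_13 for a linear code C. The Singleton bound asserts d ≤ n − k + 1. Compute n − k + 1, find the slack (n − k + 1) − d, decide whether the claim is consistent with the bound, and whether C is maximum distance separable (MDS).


Singleton RHS = n − k + 1 = 3, slack = 0, bound satisfied, MDS.

Singleton bound: d ≤ n − k + 1.
Here n = 7, k = 5, so n − k + 1 = 3.
Given d = 3, check d ≤ 3: YES.
Slack = (n − k + 1) − d = 0.
The code is MDS (slack = 0).
Description: the claimed parameters are [7, 5, 3]_13; such a code would be MDS (meets Singleton bound).


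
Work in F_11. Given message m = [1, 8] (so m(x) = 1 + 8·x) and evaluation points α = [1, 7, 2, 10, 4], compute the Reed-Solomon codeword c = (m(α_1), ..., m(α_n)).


c = [9, 2, 6, 4, 0]

Message polynomial: m(x) = 1 + 8·x (mod 11).
For each evaluation point α_i, compute m(α_i) mod 11:
  α_1 = 1: Horner steps 8 → 9, so m(1) = 9.
  α_2 = 7: Horner steps 8 → 2, so m(7) = 2.
  α_3 = 2: Horner steps 8 → 6, so m(2) = 6.
  α_4 = 10: Horner steps 8 → 4, so m(10) = 4.
  α_5 = 4: Horner steps 8 → 0, so m(4) = 0.
Codeword c = [9, 2, 6, 4, 0] ∈ F_11^5.


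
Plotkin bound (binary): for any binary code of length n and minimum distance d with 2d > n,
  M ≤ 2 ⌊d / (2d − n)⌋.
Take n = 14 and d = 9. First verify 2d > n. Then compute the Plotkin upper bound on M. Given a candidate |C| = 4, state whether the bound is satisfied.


Plotkin bound M ≤ 4; given |C| = 4 ≤ bound (satisfied).

Check applicability: 2d = 18, n = 14.
2d − n = 4 > 0, so Plotkin applies.
Compute d/(2d−n) = 9/4 ≈ 2.2500.
⌊d/(2d−n)⌋ = 2.
Plotkin bound: M ≤ 2·2 = 4.
Given |C| = 4, check: satisfied.
This |C| is at the Plotkin bound.


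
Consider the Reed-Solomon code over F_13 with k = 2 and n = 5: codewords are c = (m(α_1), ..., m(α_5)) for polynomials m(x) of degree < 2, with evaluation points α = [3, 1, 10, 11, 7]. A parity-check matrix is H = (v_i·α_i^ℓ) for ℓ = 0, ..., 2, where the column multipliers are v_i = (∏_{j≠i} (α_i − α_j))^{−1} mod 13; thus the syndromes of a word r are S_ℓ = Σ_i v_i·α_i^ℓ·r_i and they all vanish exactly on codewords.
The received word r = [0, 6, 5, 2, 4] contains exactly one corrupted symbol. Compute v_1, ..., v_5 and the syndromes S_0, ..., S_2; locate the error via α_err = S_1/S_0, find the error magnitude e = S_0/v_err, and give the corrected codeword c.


S = (8, 4, 2), error at position 5, error magnitude e = 3, c = [0, 6, 5, 2, 1].

Step 1: column multipliers v_i = (∏_{j≠i}(α_i − α_j))^{−1} mod 13.
  i = 1 (α = 3): (3−1)(3−10)(3−11)(3−7) = 2·(−7)·(−8)·(−4) = −448 ≡ 7, so v_1 = 7^{−1} = 2 (mod 13).
  i = 2 (α = 1): (1−3)(1−10)(1−11)(1−7) = (−2)·(−9)·(−10)·(−6) = 1080 ≡ 1, so v_2 = 1^{−1} = 1 (mod 13).
  i = 3 (α = 10): (10−3)(10−1)(10−11)(10−7) = 7·9·(−1)·3 = −189 ≡ 6, so v_3 = 6^{−1} = 11 (mod 13).
  i = 4 (α = 11): (11−3)(11−1)(11−10)(11−7) = 8·10·1·4 = 320 ≡ 8, so v_4 = 8^{−1} = 5 (mod 13).
  i = 5 (α = 7): (7−3)(7−1)(7−10)(7−11) = 4·6·(−3)·(−4) = 288 ≡ 2, so v_5 = 2^{−1} = 7 (mod 13).
  v = [2, 1, 11, 5, 7].
Step 2: syndromes of r = [0, 6, 5, 2, 4] (all sums mod 13).
  S_0 = Σ v_i r_i = 2·0 + 1·6 + 11·5 + 5·2 + 7·4 = 99 ≡ 8.
  S_1 = Σ v_i α_i r_i = 2·3·0 + 1·1·6 + 11·10·5 + 5·11·2 + 7·7·4 = 862 ≡ 4.
  α_i^2 mod 13 = [9, 1, 9, 4, 10].
  S_2 = Σ v_i α_i^2 r_i = 2·9·0 + 1·1·6 + 11·9·5 + 5·4·2 + 7·10·4 = 821 ≡ 2.
  S = (8, 4, 2) ≠ 0, so r is not a codeword (an error is present).
Step 3: locate the error. For a single error e at position i, S_ℓ = v_i·e·α_i^ℓ, so α_err = S_1/S_0.
  S_0^{−1} = 8^{−1} = 5 (mod 13), so α_err = 4·5 = 20 ≡ 7 = α_5. Error position i = 5.
  Consistency check: S_2/S_1 = 2·10 = 20 ≡ 7 = α_err ✓ (single-error assumption holds).
Step 4: error magnitude e = S_0/v_5 = S_0·∏_{j≠5}(α_5 − α_j) = 8·2 = 16 ≡ 3 (mod 13).
Step 5: correct position 5: c_5 = r_5 − e = 4 − 3 ≡ 1 (mod 13). Hence c = [0, 6, 5, 2, 1].
  Check: interpolating c through the α_i gives m(x) = 9 + 10·x (degree < 2) with m(α_i) = c_i for every i, so c is indeed a codeword.
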